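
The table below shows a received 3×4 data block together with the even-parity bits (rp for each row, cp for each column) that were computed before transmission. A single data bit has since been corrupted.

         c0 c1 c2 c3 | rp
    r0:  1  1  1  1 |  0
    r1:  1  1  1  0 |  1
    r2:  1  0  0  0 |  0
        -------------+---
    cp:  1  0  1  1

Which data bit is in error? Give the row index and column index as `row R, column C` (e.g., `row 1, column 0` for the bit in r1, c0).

row 2, column 2

Recompute each row's even parity and compare to rp:
  r0: data parity 0, sent rp 0 → ok
  r1: data parity 1, sent rp 1 → ok
  r2: data parity 1, sent rp 0 → mismatch
Recompute each column's even parity and compare to cp:
  c0: data parity 1, sent cp 1 → ok
  c1: data parity 0, sent cp 0 → ok
  c2: data parity 0, sent cp 1 → mismatch
  c3: data parity 1, sent cp 1 → ok
Exactly one row (r2) and one column (c2) fail → the flipped bit is at their intersection.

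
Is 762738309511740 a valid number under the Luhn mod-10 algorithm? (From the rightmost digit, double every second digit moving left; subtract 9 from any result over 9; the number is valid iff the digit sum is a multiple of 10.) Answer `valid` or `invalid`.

invalid

From the right, keep odd positions and double even positions (subtract 9 from any doubled value over 9):
  doubled (positions 2,4,...): 8 2 1 0 7 5 3 → sum 26
  kept (positions 1,3,...): 0 7 1 9 3 3 2 7 → sum 32
Total = 58.
58 mod 10 = 8, so the number is invalid.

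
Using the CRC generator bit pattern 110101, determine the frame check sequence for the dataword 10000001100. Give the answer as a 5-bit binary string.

Append 5 zeros: 1000000110000000. Divide by 110101 (XOR where the leading bit is 1):
  pos 0: 100000 XOR 110101 = 010101
  pos 1: 101010 XOR 110101 = 011111
  pos 2: 111111 XOR 110101 = 001010
  pos 4: 101010 XOR 110101 = 011111
  pos 5: 111110 XOR 110101 = 001011
  pos 7: 101100 XOR 110101 = 011001
  pos 8: 110010 XOR 110101 = 000111
Remainder (last 5 bits) = 11100. This is the CRC / FCS.

11100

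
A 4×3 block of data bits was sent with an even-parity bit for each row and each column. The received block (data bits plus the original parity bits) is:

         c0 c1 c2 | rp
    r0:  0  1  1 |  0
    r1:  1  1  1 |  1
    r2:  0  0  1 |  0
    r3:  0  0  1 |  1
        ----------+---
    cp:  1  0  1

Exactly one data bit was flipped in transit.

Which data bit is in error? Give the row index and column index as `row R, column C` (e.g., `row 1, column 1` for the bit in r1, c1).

row 2, column 2

Recompute each row's even parity and compare to rp:
  r0: data parity 0, sent rp 0 → ok
  r1: data parity 1, sent rp 1 → ok
  r2: data parity 1, sent rp 0 → mismatch
  r3: data parity 1, sent rp 1 → ok
Recompute each column's even parity and compare to cp:
  c0: data parity 1, sent cp 1 → ok
  c1: data parity 0, sent cp 0 → ok
  c2: data parity 0, sent cp 1 → mismatch
Exactly one row (r2) and one column (c2) fail → the flipped bit is at their intersection.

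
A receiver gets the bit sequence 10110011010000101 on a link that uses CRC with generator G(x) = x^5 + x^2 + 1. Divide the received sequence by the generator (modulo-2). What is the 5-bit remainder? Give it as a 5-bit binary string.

Modulo-2 division of 10110011010000101 by 100101:
  pos 0: 101100 XOR 100101 = 001001
  pos 2: 100111 XOR 100101 = 000010
  pos 6: 100100 XOR 100101 = 000001
  pos 11: 100101 XOR 100101 = 000000
Remainder = 00000 (zero — the frame passes the CRC check).

00000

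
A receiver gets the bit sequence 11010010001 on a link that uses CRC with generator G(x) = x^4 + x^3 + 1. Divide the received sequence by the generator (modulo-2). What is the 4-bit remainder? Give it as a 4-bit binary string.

0000

Modulo-2 division of 11010010001 by 11001:
  pos 0: 11010 XOR 11001 = 00011
  pos 3: 11010 XOR 11001 = 00011
  pos 6: 11001 XOR 11001 = 00000
Remainder = 0000 (zero — the frame passes the CRC check).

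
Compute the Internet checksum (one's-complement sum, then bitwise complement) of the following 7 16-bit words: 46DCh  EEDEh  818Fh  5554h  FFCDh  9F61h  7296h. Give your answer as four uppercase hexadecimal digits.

One's-complement addition (fold any carry out of bit 15 back into bit 0):
  0x46DC + 0xEEDE = 0x135BA → wrap carry → 0x35BB
  0x35BB + 0x818F = 0x0B74A
  0xB74A + 0x5554 = 0x10C9E → wrap carry → 0x0C9F
  0x0C9F + 0xFFCD = 0x10C6C → wrap carry → 0x0C6D
  0x0C6D + 0x9F61 = 0x0ABCE
  0xABCE + 0x7296 = 0x11E64 → wrap carry → 0x1E65
One's-complement sum = 0x1E65.
Checksum = ~0x1E65 & 0xFFFF = 0xE19A.

E19A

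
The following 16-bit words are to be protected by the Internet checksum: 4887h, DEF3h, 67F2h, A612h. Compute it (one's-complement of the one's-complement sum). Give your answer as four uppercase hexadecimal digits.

CA7F

One's-complement addition (fold any carry out of bit 15 back into bit 0):
  0x4887 + 0xDEF3 = 0x1277A → wrap carry → 0x277B
  0x277B + 0x67F2 = 0x08F6D
  0x8F6D + 0xA612 = 0x1357F → wrap carry → 0x3580
One's-complement sum = 0x3580.
Checksum = ~0x3580 & 0xFFFF = 0xCA7F.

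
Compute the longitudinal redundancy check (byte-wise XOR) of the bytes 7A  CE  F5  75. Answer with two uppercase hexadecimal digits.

34

XOR the bytes together:
  start with 0x7A
  0x7A ⊕ 0xCE = 0xB4
  0xB4 ⊕ 0xF5 = 0x41
  0x41 ⊕ 0x75 = 0x34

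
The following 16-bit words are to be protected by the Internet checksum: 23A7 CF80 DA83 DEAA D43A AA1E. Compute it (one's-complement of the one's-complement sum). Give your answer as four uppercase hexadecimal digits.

D54F

One's-complement addition (fold any carry out of bit 15 back into bit 0):
  0x23A7 + 0xCF80 = 0x0F327
  0xF327 + 0xDA83 = 0x1CDAA → wrap carry → 0xCDAB
  0xCDAB + 0xDEAA = 0x1AC55 → wrap carry → 0xAC56
  0xAC56 + 0xD43A = 0x18090 → wrap carry → 0x8091
  0x8091 + 0xAA1E = 0x12AAF → wrap carry → 0x2AB0
One's-complement sum = 0x2AB0.
Checksum = ~0x2AB0 & 0xFFFF = 0xD54F.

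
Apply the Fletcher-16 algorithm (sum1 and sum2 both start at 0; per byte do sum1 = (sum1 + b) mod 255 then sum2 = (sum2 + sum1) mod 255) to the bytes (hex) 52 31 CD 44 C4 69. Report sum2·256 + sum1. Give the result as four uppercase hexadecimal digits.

Running sums (mod 255):
  after byte 0 (52): sum1=82, sum2=82
  after byte 1 (31): sum1=131, sum2=213
  after byte 2 (CD): sum1=81, sum2=39
  after byte 3 (44): sum1=149, sum2=188
  after byte 4 (C4): sum1=90, sum2=23
  after byte 5 (69): sum1=195, sum2=218
Checksum = sum2·256 + sum1 = 218·256 + 195 = 56003 = 0xDAC3.

DAC3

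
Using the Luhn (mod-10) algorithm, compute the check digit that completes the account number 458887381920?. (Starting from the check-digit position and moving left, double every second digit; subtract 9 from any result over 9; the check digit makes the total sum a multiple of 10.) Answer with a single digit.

Partial digits right→left: 0 2 9 1 8 3 7 8 8 8 5 4
Double every second digit counting from the check-digit position (so the 1st, 3rd, 5th, ... of the partial from the right).
  doubled (with −9 where >9): 0 9 7 5 7 1 → sum 29
  kept as-is: 2 1 3 8 8 4 → sum 26
Total = 29 + 26 = 55.
Check digit = (10 − (55 mod 10)) mod 10 = 5.

5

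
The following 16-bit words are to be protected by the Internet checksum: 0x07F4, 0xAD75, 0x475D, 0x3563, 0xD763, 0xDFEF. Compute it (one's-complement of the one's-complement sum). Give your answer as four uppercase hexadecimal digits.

One's-complement addition (fold any carry out of bit 15 back into bit 0):
  0x07F4 + 0xAD75 = 0x0B569
  0xB569 + 0x475D = 0x0FCC6
  0xFCC6 + 0x3563 = 0x13229 → wrap carry → 0x322A
  0x322A + 0xD763 = 0x1098D → wrap carry → 0x098E
  0x098E + 0xDFEF = 0x0E97D
One's-complement sum = 0xE97D.
Checksum = ~0xE97D & 0xFFFF = 0x1682.

1682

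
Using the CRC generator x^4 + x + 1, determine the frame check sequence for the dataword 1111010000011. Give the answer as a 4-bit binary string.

Append 4 zeros: 11110100000110000. Divide by 10011 (XOR where the leading bit is 1):
  pos 0: 11110 XOR 10011 = 01101
  pos 1: 11011 XOR 10011 = 01000
  pos 2: 10000 XOR 10011 = 00011
  pos 5: 11000 XOR 10011 = 01011
  pos 6: 10110 XOR 10011 = 00101
  pos 8: 10111 XOR 10011 = 00100
  pos 10: 10000 XOR 10011 = 00011
Remainder (last 4 bits) = 1100. This is the CRC / FCS.

1100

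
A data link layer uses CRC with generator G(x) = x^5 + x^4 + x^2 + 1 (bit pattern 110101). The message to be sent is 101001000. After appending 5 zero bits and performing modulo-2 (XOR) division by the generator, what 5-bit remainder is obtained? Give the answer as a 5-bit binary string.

Append 5 zeros: 10100100000000. Divide by 110101 (XOR where the leading bit is 1):
  pos 0: 101001 XOR 110101 = 011100
  pos 1: 111000 XOR 110101 = 001101
  pos 3: 110100 XOR 110101 = 000001
  pos 8: 100000 XOR 110101 = 010101
Remainder (last 5 bits) = 10101. This is the CRC / FCS.

10101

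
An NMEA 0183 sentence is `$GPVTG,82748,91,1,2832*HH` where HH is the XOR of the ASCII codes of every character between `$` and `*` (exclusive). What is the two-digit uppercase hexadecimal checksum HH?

XOR the ASCII codes of the payload characters:
  'G' = 0x47 → acc = 0x47
  'P' = 0x50 → acc = 0x17
  'V' = 0x56 → acc = 0x41
  'T' = 0x54 → acc = 0x15
  'G' = 0x47 → acc = 0x52
  ',' = 0x2C → acc = 0x7E
  '8' = 0x38 → acc = 0x46
  '2' = 0x32 → acc = 0x74
  '7' = 0x37 → acc = 0x43
  '4' = 0x34 → acc = 0x77
  '8' = 0x38 → acc = 0x4F
  ',' = 0x2C → acc = 0x63
  '9' = 0x39 → acc = 0x5A
  '1' = 0x31 → acc = 0x6B
  ',' = 0x2C → acc = 0x47
  '1' = 0x31 → acc = 0x76
  ',' = 0x2C → acc = 0x5A
  '2' = 0x32 → acc = 0x68
  '8' = 0x38 → acc = 0x50
  '3' = 0x33 → acc = 0x63
  '2' = 0x32 → acc = 0x51
Checksum = 0x51.

51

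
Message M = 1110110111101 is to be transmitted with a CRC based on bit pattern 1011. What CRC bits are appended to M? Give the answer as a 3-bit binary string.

001

Append 3 zeros: 1110110111101000. Divide by 1011 (XOR where the leading bit is 1):
  pos 0: 1110 XOR 1011 = 0101
  pos 1: 1011 XOR 1011 = 0000
  pos 5: 1011 XOR 1011 = 0000
  pos 9: 1101 XOR 1011 = 0110
  pos 10: 1100 XOR 1011 = 0111
  pos 11: 1110 XOR 1011 = 0101
  pos 12: 1010 XOR 1011 = 0001
Remainder (last 3 bits) = 001. This is the CRC / FCS.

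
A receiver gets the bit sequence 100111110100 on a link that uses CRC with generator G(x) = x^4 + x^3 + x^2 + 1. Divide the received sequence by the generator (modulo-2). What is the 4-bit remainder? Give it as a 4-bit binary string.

1110

Modulo-2 division of 100111110100 by 11101:
  pos 0: 10011 XOR 11101 = 01110
  pos 1: 11101 XOR 11101 = 00000
  pos 6: 11010 XOR 11101 = 00111
Remainder = 1110 (nonzero — an error is detected).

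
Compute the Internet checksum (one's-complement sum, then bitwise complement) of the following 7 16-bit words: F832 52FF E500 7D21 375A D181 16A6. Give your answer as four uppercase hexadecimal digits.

3329

One's-complement addition (fold any carry out of bit 15 back into bit 0):
  0xF832 + 0x52FF = 0x14B31 → wrap carry → 0x4B32
  0x4B32 + 0xE500 = 0x13032 → wrap carry → 0x3033
  0x3033 + 0x7D21 = 0x0AD54
  0xAD54 + 0x375A = 0x0E4AE
  0xE4AE + 0xD181 = 0x1B62F → wrap carry → 0xB630
  0xB630 + 0x16A6 = 0x0CCD6
One's-complement sum = 0xCCD6.
Checksum = ~0xCCD6 & 0xFFFF = 0x3329.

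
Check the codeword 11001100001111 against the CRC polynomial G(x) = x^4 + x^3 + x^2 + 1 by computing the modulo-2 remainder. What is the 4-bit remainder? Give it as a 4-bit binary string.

Modulo-2 division of 11001100001111 by 11101:
  pos 0: 11001 XOR 11101 = 00100
  pos 2: 10010 XOR 11101 = 01111
  pos 3: 11110 XOR 11101 = 00011
  pos 6: 11001 XOR 11101 = 00100
  pos 8: 10011 XOR 11101 = 01110
  pos 9: 11101 XOR 11101 = 00000
Remainder = 0000 (zero — the frame passes the CRC check).

0000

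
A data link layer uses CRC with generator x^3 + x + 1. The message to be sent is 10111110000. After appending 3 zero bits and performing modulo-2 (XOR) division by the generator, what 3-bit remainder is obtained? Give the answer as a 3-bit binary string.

111

Append 3 zeros: 10111110000000. Divide by 1011 (XOR where the leading bit is 1):
  pos 0: 1011 XOR 1011 = 0000
  pos 4: 1110 XOR 1011 = 0101
  pos 5: 1010 XOR 1011 = 0001
  pos 8: 1000 XOR 1011 = 0011
  pos 10: 1100 XOR 1011 = 0111
Remainder (last 3 bits) = 111. This is the CRC / FCS.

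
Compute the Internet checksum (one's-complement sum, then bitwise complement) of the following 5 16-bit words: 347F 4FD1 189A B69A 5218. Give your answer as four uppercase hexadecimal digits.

5A62

One's-complement addition (fold any carry out of bit 15 back into bit 0):
  0x347F + 0x4FD1 = 0x08450
  0x8450 + 0x189A = 0x09CEA
  0x9CEA + 0xB69A = 0x15384 → wrap carry → 0x5385
  0x5385 + 0x5218 = 0x0A59D
One's-complement sum = 0xA59D.
Checksum = ~0xA59D & 0xFFFF = 0x5A62.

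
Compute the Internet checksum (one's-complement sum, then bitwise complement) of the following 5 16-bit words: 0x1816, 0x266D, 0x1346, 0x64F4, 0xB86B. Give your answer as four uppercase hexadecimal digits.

90D6

One's-complement addition (fold any carry out of bit 15 back into bit 0):
  0x1816 + 0x266D = 0x03E83
  0x3E83 + 0x1346 = 0x051C9
  0x51C9 + 0x64F4 = 0x0B6BD
  0xB6BD + 0xB86B = 0x16F28 → wrap carry → 0x6F29
One's-complement sum = 0x6F29.
Checksum = ~0x6F29 & 0xFFFF = 0x90D6.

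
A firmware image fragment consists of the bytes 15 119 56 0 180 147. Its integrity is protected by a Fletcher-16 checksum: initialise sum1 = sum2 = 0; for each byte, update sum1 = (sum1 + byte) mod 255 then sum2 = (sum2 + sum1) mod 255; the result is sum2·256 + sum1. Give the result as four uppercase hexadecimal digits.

Running sums (mod 255):
  after byte 0 (15): sum1=15, sum2=15
  after byte 1 (119): sum1=134, sum2=149
  after byte 2 (56): sum1=190, sum2=84
  after byte 3 (0): sum1=190, sum2=19
  after byte 4 (180): sum1=115, sum2=134
  after byte 5 (147): sum1=7, sum2=141
Checksum = sum2·256 + sum1 = 141·256 + 7 = 36103 = 0x8D07.

8D07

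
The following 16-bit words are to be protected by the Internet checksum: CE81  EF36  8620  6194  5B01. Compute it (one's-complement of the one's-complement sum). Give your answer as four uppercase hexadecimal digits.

FF90

One's-complement addition (fold any carry out of bit 15 back into bit 0):
  0xCE81 + 0xEF36 = 0x1BDB7 → wrap carry → 0xBDB8
  0xBDB8 + 0x8620 = 0x143D8 → wrap carry → 0x43D9
  0x43D9 + 0x6194 = 0x0A56D
  0xA56D + 0x5B01 = 0x1006E → wrap carry → 0x006F
One's-complement sum = 0x006F.
Checksum = ~0x006F & 0xFFFF = 0xFF90.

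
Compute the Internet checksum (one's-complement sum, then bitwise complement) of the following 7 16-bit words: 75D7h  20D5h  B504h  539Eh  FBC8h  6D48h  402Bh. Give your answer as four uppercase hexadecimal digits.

B773

One's-complement addition (fold any carry out of bit 15 back into bit 0):
  0x75D7 + 0x20D5 = 0x096AC
  0x96AC + 0xB504 = 0x14BB0 → wrap carry → 0x4BB1
  0x4BB1 + 0x539E = 0x09F4F
  0x9F4F + 0xFBC8 = 0x19B17 → wrap carry → 0x9B18
  0x9B18 + 0x6D48 = 0x10860 → wrap carry → 0x0861
  0x0861 + 0x402B = 0x0488C
One's-complement sum = 0x488C.
Checksum = ~0x488C & 0xFFFF = 0xB773.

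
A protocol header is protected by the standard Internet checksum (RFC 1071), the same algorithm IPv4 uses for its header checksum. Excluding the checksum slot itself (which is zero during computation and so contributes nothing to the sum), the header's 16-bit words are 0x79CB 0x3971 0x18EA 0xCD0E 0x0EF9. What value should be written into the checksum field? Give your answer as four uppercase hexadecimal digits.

One's-complement addition (fold any carry out of bit 15 back into bit 0):
  0x79CB + 0x3971 = 0x0B33C
  0xB33C + 0x18EA = 0x0CC26
  0xCC26 + 0xCD0E = 0x19934 → wrap carry → 0x9935
  0x9935 + 0x0EF9 = 0x0A82E
One's-complement sum = 0xA82E.
Checksum = ~0xA82E & 0xFFFF = 0x57D1.

57D1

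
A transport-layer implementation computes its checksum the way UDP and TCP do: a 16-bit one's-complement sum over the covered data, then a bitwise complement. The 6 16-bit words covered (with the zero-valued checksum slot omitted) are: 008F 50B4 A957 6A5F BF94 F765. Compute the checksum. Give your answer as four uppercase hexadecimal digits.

One's-complement addition (fold any carry out of bit 15 back into bit 0):
  0x008F + 0x50B4 = 0x05143
  0x5143 + 0xA957 = 0x0FA9A
  0xFA9A + 0x6A5F = 0x164F9 → wrap carry → 0x64FA
  0x64FA + 0xBF94 = 0x1248E → wrap carry → 0x248F
  0x248F + 0xF765 = 0x11BF4 → wrap carry → 0x1BF5
One's-complement sum = 0x1BF5.
Checksum = ~0x1BF5 & 0xFFFF = 0xE40A.

E40A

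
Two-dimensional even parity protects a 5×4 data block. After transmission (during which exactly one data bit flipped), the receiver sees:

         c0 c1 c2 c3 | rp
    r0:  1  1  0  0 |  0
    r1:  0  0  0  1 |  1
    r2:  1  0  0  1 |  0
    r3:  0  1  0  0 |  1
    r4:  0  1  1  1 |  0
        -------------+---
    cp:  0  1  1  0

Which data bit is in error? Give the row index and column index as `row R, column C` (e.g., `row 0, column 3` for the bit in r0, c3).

row 4, column 3

Recompute each row's even parity and compare to rp:
  r0: data parity 0, sent rp 0 → ok
  r1: data parity 1, sent rp 1 → ok
  r2: data parity 0, sent rp 0 → ok
  r3: data parity 1, sent rp 1 → ok
  r4: data parity 1, sent rp 0 → mismatch
Recompute each column's even parity and compare to cp:
  c0: data parity 0, sent cp 0 → ok
  c1: data parity 1, sent cp 1 → ok
  c2: data parity 1, sent cp 1 → ok
  c3: data parity 1, sent cp 0 → mismatch
Exactly one row (r4) and one column (c3) fail → the flipped bit is at their intersection.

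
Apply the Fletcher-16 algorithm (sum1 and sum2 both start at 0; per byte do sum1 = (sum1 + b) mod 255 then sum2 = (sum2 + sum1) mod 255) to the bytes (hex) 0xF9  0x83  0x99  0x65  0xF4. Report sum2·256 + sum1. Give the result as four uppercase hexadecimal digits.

Running sums (mod 255):
  after byte 0 (0xF9): sum1=249, sum2=249
  after byte 1 (0x83): sum1=125, sum2=119
  after byte 2 (0x99): sum1=23, sum2=142
  after byte 3 (0x65): sum1=124, sum2=11
  after byte 4 (0xF4): sum1=113, sum2=124
Checksum = sum2·256 + sum1 = 124·256 + 113 = 31857 = 0x7C71.

7C71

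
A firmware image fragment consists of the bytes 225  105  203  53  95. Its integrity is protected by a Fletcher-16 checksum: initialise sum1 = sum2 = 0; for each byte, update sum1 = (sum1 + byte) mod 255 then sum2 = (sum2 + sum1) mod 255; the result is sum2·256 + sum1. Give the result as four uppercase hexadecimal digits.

Running sums (mod 255):
  after byte 0 (225): sum1=225, sum2=225
  after byte 1 (105): sum1=75, sum2=45
  after byte 2 (203): sum1=23, sum2=68
  after byte 3 (53): sum1=76, sum2=144
  after byte 4 (95): sum1=171, sum2=60
Checksum = sum2·256 + sum1 = 60·256 + 171 = 15531 = 0x3CAB.

3CAB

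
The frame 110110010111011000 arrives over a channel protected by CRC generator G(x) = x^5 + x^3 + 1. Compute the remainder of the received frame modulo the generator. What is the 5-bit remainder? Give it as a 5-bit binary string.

Modulo-2 division of 110110010111011000 by 101001:
  pos 0: 110110 XOR 101001 = 011111
  pos 1: 111110 XOR 101001 = 010111
  pos 2: 101111 XOR 101001 = 000110
  pos 5: 110011 XOR 101001 = 011010
  pos 6: 110101 XOR 101001 = 011100
  pos 7: 111000 XOR 101001 = 010001
  pos 8: 100011 XOR 101001 = 001010
  pos 10: 101010 XOR 101001 = 000011
Remainder = 01100 (nonzero — an error is detected).

01100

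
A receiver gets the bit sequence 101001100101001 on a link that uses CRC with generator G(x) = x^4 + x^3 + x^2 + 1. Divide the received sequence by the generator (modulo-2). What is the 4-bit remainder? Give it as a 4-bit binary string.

Modulo-2 division of 101001100101001 by 11101:
  pos 0: 10100 XOR 11101 = 01001
  pos 1: 10011 XOR 11101 = 01110
  pos 2: 11101 XOR 11101 = 00000
  pos 9: 10100 XOR 11101 = 01001
  pos 10: 10011 XOR 11101 = 01110
Remainder = 1110 (nonzero — an error is detected).

1110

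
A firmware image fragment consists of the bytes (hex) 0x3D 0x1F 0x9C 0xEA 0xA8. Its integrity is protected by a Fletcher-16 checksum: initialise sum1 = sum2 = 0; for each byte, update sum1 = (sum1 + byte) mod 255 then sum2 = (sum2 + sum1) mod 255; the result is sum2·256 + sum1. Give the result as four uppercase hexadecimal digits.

Running sums (mod 255):
  after byte 0 (0x3D): sum1=61, sum2=61
  after byte 1 (0x1F): sum1=92, sum2=153
  after byte 2 (0x9C): sum1=248, sum2=146
  after byte 3 (0xEA): sum1=227, sum2=118
  after byte 4 (0xA8): sum1=140, sum2=3
Checksum = sum2·256 + sum1 = 3·256 + 140 = 908 = 0x038C.

038C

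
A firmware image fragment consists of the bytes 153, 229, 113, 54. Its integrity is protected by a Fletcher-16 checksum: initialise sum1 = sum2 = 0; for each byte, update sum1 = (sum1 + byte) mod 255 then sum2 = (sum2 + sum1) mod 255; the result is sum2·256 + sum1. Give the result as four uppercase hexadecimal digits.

3127

Running sums (mod 255):
  after byte 0 (153): sum1=153, sum2=153
  after byte 1 (229): sum1=127, sum2=25
  after byte 2 (113): sum1=240, sum2=10
  after byte 3 (54): sum1=39, sum2=49
Checksum = sum2·256 + sum1 = 49·256 + 39 = 12583 = 0x3127.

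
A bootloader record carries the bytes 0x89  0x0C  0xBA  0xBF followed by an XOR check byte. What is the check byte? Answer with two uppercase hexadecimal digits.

XOR the bytes together:
  start with 0x89
  0x89 ⊕ 0x0C = 0x85
  0x85 ⊕ 0xBA = 0x3F
  0x3F ⊕ 0xBF = 0x80

80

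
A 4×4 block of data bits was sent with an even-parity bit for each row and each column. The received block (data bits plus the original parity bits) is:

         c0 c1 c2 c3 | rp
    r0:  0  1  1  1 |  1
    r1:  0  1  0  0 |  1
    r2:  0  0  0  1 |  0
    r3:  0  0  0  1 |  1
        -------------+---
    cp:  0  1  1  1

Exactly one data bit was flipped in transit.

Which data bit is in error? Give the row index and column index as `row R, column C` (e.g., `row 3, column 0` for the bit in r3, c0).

Recompute each row's even parity and compare to rp:
  r0: data parity 1, sent rp 1 → ok
  r1: data parity 1, sent rp 1 → ok
  r2: data parity 1, sent rp 0 → mismatch
  r3: data parity 1, sent rp 1 → ok
Recompute each column's even parity and compare to cp:
  c0: data parity 0, sent cp 0 → ok
  c1: data parity 0, sent cp 1 → mismatch
  c2: data parity 1, sent cp 1 → ok
  c3: data parity 1, sent cp 1 → ok
Exactly one row (r2) and one column (c1) fail → the flipped bit is at their intersection.

row 2, column 1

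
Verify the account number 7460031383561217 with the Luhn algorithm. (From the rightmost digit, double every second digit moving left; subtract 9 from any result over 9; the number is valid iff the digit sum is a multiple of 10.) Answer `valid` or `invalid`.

From the right, keep odd positions and double even positions (subtract 9 from any doubled value over 9):
  doubled (positions 2,4,...): 2 2 1 7 2 0 3 5 → sum 22
  kept (positions 1,3,...): 7 2 6 3 3 3 0 4 → sum 28
Total = 50.
50 mod 10 = 0, so the number is valid.

valid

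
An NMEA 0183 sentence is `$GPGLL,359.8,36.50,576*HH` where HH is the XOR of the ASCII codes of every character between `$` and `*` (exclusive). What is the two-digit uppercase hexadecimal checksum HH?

4F

XOR the ASCII codes of the payload characters:
  'G' = 0x47 → acc = 0x47
  'P' = 0x50 → acc = 0x17
  'G' = 0x47 → acc = 0x50
  'L' = 0x4C → acc = 0x1C
  'L' = 0x4C → acc = 0x50
  ',' = 0x2C → acc = 0x7C
  '3' = 0x33 → acc = 0x4F
  '5' = 0x35 → acc = 0x7A
  '9' = 0x39 → acc = 0x43
  '.' = 0x2E → acc = 0x6D
  '8' = 0x38 → acc = 0x55
  ',' = 0x2C → acc = 0x79
  '3' = 0x33 → acc = 0x4A
  '6' = 0x36 → acc = 0x7C
  '.' = 0x2E → acc = 0x52
  '5' = 0x35 → acc = 0x67
  '0' = 0x30 → acc = 0x57
  ',' = 0x2C → acc = 0x7B
  '5' = 0x35 → acc = 0x4E
  '7' = 0x37 → acc = 0x79
  '6' = 0x36 → acc = 0x4F
Checksum = 0x4F.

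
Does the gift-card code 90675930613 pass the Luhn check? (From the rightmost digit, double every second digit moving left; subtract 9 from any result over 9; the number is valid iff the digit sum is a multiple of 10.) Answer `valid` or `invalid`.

From the right, keep odd positions and double even positions (subtract 9 from any doubled value over 9):
  doubled (positions 2,4,...): 2 0 9 5 0 → sum 16
  kept (positions 1,3,...): 3 6 3 5 6 9 → sum 32
Total = 48.
48 mod 10 = 8, so the number is invalid.

invalid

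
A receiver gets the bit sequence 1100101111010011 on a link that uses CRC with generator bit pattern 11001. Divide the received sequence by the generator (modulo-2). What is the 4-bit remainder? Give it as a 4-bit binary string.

1001

Modulo-2 division of 1100101111010011 by 11001:
  pos 0: 11001 XOR 11001 = 00000
  pos 6: 11110 XOR 11001 = 00111
  pos 8: 11110 XOR 11001 = 00111
  pos 10: 11101 XOR 11001 = 00100
Remainder = 1001 (nonzero — an error is detected).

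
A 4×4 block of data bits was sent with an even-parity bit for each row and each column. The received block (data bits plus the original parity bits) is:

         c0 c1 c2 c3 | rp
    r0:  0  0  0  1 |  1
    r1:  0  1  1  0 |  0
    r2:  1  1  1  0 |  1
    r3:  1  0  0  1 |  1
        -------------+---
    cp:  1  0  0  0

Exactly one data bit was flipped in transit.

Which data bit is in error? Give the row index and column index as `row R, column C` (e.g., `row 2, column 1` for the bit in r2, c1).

row 3, column 0

Recompute each row's even parity and compare to rp:
  r0: data parity 1, sent rp 1 → ok
  r1: data parity 0, sent rp 0 → ok
  r2: data parity 1, sent rp 1 → ok
  r3: data parity 0, sent rp 1 → mismatch
Recompute each column's even parity and compare to cp:
  c0: data parity 0, sent cp 1 → mismatch
  c1: data parity 0, sent cp 0 → ok
  c2: data parity 0, sent cp 0 → ok
  c3: data parity 0, sent cp 0 → ok
Exactly one row (r3) and one column (c0) fail → the flipped bit is at their intersection.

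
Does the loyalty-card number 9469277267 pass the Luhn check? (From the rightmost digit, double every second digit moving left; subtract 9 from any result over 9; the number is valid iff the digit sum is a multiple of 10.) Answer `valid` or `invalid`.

invalid

From the right, keep odd positions and double even positions (subtract 9 from any doubled value over 9):
  doubled (positions 2,4,...): 3 5 4 3 9 → sum 24
  kept (positions 1,3,...): 7 2 7 9 4 → sum 29
Total = 53.
53 mod 10 = 3, so the number is invalid.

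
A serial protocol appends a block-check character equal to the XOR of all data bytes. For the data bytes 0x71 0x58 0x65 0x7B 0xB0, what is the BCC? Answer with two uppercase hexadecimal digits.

87

XOR the bytes together:
  start with 0x71
  0x71 ⊕ 0x58 = 0x29
  0x29 ⊕ 0x65 = 0x4C
  0x4C ⊕ 0x7B = 0x37
  0x37 ⊕ 0xB0 = 0x87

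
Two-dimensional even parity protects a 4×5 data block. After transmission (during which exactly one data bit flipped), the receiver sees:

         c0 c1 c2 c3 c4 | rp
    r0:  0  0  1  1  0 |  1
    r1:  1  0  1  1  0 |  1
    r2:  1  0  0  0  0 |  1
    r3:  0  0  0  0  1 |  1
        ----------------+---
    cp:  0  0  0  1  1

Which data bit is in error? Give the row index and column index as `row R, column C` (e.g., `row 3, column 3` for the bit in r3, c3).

Recompute each row's even parity and compare to rp:
  r0: data parity 0, sent rp 1 → mismatch
  r1: data parity 1, sent rp 1 → ok
  r2: data parity 1, sent rp 1 → ok
  r3: data parity 1, sent rp 1 → ok
Recompute each column's even parity and compare to cp:
  c0: data parity 0, sent cp 0 → ok
  c1: data parity 0, sent cp 0 → ok
  c2: data parity 0, sent cp 0 → ok
  c3: data parity 0, sent cp 1 → mismatch
  c4: data parity 1, sent cp 1 → ok
Exactly one row (r0) and one column (c3) fail → the flipped bit is at their intersection.

row 0, column 3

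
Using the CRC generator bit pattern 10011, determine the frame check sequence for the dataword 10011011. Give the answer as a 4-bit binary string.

0101

Append 4 zeros: 100110110000. Divide by 10011 (XOR where the leading bit is 1):
  pos 0: 10011 XOR 10011 = 00000
  pos 6: 11000 XOR 10011 = 01011
  pos 7: 10110 XOR 10011 = 00101
Remainder (last 4 bits) = 0101. This is the CRC / FCS.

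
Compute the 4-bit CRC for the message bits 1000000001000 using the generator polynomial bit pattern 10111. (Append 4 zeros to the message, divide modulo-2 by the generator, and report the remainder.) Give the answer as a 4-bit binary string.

Append 4 zeros: 10000000010000000. Divide by 10111 (XOR where the leading bit is 1):
  pos 0: 10000 XOR 10111 = 00111
  pos 2: 11100 XOR 10111 = 01011
  pos 3: 10110 XOR 10111 = 00001
  pos 7: 10100 XOR 10111 = 00011
  pos 10: 11000 XOR 10111 = 01111
  pos 11: 11110 XOR 10111 = 01001
  pos 12: 10010 XOR 10111 = 00101
Remainder (last 4 bits) = 0101. This is the CRC / FCS.

0101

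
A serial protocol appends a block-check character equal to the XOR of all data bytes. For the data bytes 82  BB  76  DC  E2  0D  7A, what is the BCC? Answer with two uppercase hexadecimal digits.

06

XOR the bytes together:
  start with 0x82
  0x82 ⊕ 0xBB = 0x39
  0x39 ⊕ 0x76 = 0x4F
  0x4F ⊕ 0xDC = 0x93
  0x93 ⊕ 0xE2 = 0x71
  0x71 ⊕ 0x0D = 0x7C
  0x7C ⊕ 0x7A = 0x06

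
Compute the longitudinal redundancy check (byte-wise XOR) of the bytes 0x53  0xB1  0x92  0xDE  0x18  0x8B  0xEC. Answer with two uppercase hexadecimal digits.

XOR the bytes together:
  start with 0x53
  0x53 ⊕ 0xB1 = 0xE2
  0xE2 ⊕ 0x92 = 0x70
  0x70 ⊕ 0xDE = 0xAE
  0xAE ⊕ 0x18 = 0xB6
  0xB6 ⊕ 0x8B = 0x3D
  0x3D ⊕ 0xEC = 0xD1

D1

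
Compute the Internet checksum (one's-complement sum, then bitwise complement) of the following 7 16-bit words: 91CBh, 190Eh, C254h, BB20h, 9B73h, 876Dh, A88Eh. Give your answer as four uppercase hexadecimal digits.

One's-complement addition (fold any carry out of bit 15 back into bit 0):
  0x91CB + 0x190E = 0x0AAD9
  0xAAD9 + 0xC254 = 0x16D2D → wrap carry → 0x6D2E
  0x6D2E + 0xBB20 = 0x1284E → wrap carry → 0x284F
  0x284F + 0x9B73 = 0x0C3C2
  0xC3C2 + 0x876D = 0x14B2F → wrap carry → 0x4B30
  0x4B30 + 0xA88E = 0x0F3BE
One's-complement sum = 0xF3BE.
Checksum = ~0xF3BE & 0xFFFF = 0x0C41.

0C41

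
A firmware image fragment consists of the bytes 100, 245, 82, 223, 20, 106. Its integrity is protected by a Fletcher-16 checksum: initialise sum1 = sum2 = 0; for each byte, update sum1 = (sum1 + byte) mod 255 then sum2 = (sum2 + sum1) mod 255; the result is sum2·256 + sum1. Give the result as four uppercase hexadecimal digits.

A30B

Running sums (mod 255):
  after byte 0 (100): sum1=100, sum2=100
  after byte 1 (245): sum1=90, sum2=190
  after byte 2 (82): sum1=172, sum2=107
  after byte 3 (223): sum1=140, sum2=247
  after byte 4 (20): sum1=160, sum2=152
  after byte 5 (106): sum1=11, sum2=163
Checksum = sum2·256 + sum1 = 163·256 + 11 = 41739 = 0xA30B.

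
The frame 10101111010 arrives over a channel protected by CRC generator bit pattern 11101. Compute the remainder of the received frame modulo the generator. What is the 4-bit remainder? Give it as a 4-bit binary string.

Modulo-2 division of 10101111010 by 11101:
  pos 0: 10101 XOR 11101 = 01000
  pos 1: 10001 XOR 11101 = 01100
  pos 2: 11001 XOR 11101 = 00100
  pos 4: 10010 XOR 11101 = 01111
  pos 5: 11111 XOR 11101 = 00010
Remainder = 0100 (nonzero — an error is detected).

0100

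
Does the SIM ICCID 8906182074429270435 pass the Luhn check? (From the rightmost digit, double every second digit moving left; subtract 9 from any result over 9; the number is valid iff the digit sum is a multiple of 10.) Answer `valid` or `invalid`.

From the right, keep odd positions and double even positions (subtract 9 from any doubled value over 9):
  doubled (positions 2,4,...): 6 0 4 4 8 0 7 3 9 → sum 41
  kept (positions 1,3,...): 5 4 7 9 4 7 2 1 0 8 → sum 47
Total = 88.
88 mod 10 = 8, so the number is invalid.

invalid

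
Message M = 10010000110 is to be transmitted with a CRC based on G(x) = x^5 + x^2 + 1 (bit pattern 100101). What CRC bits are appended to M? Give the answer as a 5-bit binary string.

Append 5 zeros: 1001000011000000. Divide by 100101 (XOR where the leading bit is 1):
  pos 0: 100100 XOR 100101 = 000001
  pos 5: 100110 XOR 100101 = 000011
  pos 9: 110000 XOR 100101 = 010101
  pos 10: 101010 XOR 100101 = 001111
Remainder (last 5 bits) = 01111. This is the CRC / FCS.

01111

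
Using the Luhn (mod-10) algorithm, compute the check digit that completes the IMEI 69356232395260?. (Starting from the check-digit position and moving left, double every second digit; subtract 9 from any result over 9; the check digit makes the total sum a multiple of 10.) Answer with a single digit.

7

Partial digits right→left: 0 6 2 5 9 3 2 3 2 6 5 3 9 6
Double every second digit counting from the check-digit position (so the 1st, 3rd, 5th, ... of the partial from the right).
  doubled (with −9 where >9): 0 4 9 4 4 1 9 → sum 31
  kept as-is: 6 5 3 3 6 3 6 → sum 32
Total = 31 + 32 = 63.
Check digit = (10 − (63 mod 10)) mod 10 = 7.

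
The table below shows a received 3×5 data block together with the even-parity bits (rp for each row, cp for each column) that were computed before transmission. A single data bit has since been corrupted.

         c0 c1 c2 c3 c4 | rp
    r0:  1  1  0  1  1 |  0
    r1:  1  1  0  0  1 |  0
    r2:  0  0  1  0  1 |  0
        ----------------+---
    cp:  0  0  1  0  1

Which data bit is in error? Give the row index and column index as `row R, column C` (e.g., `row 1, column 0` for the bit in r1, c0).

Recompute each row's even parity and compare to rp:
  r0: data parity 0, sent rp 0 → ok
  r1: data parity 1, sent rp 0 → mismatch
  r2: data parity 0, sent rp 0 → ok
Recompute each column's even parity and compare to cp:
  c0: data parity 0, sent cp 0 → ok
  c1: data parity 0, sent cp 0 → ok
  c2: data parity 1, sent cp 1 → ok
  c3: data parity 1, sent cp 0 → mismatch
  c4: data parity 1, sent cp 1 → ok
Exactly one row (r1) and one column (c3) fail → the flipped bit is at their intersection.

row 1, column 3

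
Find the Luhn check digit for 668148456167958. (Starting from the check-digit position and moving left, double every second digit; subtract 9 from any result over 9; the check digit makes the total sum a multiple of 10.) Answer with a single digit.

9

Partial digits right→left: 8 5 9 7 6 1 6 5 4 8 4 1 8 6 6
Double every second digit counting from the check-digit position (so the 1st, 3rd, 5th, ... of the partial from the right).
  doubled (with −9 where >9): 7 9 3 3 8 8 7 3 → sum 48
  kept as-is: 5 7 1 5 8 1 6 → sum 33
Total = 48 + 33 = 81.
Check digit = (10 − (81 mod 10)) mod 10 = 9.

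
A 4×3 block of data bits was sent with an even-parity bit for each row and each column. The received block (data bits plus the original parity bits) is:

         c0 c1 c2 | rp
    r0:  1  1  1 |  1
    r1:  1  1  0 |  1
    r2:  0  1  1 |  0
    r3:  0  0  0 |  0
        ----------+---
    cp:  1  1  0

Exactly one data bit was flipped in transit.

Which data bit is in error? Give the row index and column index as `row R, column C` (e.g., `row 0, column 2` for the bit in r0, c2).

Recompute each row's even parity and compare to rp:
  r0: data parity 1, sent rp 1 → ok
  r1: data parity 0, sent rp 1 → mismatch
  r2: data parity 0, sent rp 0 → ok
  r3: data parity 0, sent rp 0 → ok
Recompute each column's even parity and compare to cp:
  c0: data parity 0, sent cp 1 → mismatch
  c1: data parity 1, sent cp 1 → ok
  c2: data parity 0, sent cp 0 → ok
Exactly one row (r1) and one column (c0) fail → the flipped bit is at their intersection.

row 1, column 0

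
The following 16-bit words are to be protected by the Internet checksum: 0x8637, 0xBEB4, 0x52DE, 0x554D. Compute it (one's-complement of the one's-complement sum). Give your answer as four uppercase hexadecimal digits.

12E8

One's-complement addition (fold any carry out of bit 15 back into bit 0):
  0x8637 + 0xBEB4 = 0x144EB → wrap carry → 0x44EC
  0x44EC + 0x52DE = 0x097CA
  0x97CA + 0x554D = 0x0ED17
One's-complement sum = 0xED17.
Checksum = ~0xED17 & 0xFFFF = 0x12E8.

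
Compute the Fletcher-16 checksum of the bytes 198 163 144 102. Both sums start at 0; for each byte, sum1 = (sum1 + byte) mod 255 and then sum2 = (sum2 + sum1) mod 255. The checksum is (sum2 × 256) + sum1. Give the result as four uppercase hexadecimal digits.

8D61

Running sums (mod 255):
  after byte 0 (198): sum1=198, sum2=198
  after byte 1 (163): sum1=106, sum2=49
  after byte 2 (144): sum1=250, sum2=44
  after byte 3 (102): sum1=97, sum2=141
Checksum = sum2·256 + sum1 = 141·256 + 97 = 36193 = 0x8D61.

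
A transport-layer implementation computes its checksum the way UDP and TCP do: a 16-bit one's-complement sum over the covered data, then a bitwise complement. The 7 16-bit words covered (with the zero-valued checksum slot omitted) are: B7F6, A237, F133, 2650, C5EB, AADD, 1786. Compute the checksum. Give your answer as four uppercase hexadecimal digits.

One's-complement addition (fold any carry out of bit 15 back into bit 0):
  0xB7F6 + 0xA237 = 0x15A2D → wrap carry → 0x5A2E
  0x5A2E + 0xF133 = 0x14B61 → wrap carry → 0x4B62
  0x4B62 + 0x2650 = 0x071B2
  0x71B2 + 0xC5EB = 0x1379D → wrap carry → 0x379E
  0x379E + 0xAADD = 0x0E27B
  0xE27B + 0x1786 = 0x0FA01
One's-complement sum = 0xFA01.
Checksum = ~0xFA01 & 0xFFFF = 0x05FE.

05FE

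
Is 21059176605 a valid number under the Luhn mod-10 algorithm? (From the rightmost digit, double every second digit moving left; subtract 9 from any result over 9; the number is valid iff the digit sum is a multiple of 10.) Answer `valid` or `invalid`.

invalid

From the right, keep odd positions and double even positions (subtract 9 from any doubled value over 9):
  doubled (positions 2,4,...): 0 3 2 1 2 → sum 8
  kept (positions 1,3,...): 5 6 7 9 0 2 → sum 29
Total = 37.
37 mod 10 = 7, so the number is invalid.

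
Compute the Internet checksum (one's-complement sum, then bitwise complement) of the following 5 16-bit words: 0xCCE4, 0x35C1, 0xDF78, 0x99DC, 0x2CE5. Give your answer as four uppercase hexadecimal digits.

One's-complement addition (fold any carry out of bit 15 back into bit 0):
  0xCCE4 + 0x35C1 = 0x102A5 → wrap carry → 0x02A6
  0x02A6 + 0xDF78 = 0x0E21E
  0xE21E + 0x99DC = 0x17BFA → wrap carry → 0x7BFB
  0x7BFB + 0x2CE5 = 0x0A8E0
One's-complement sum = 0xA8E0.
Checksum = ~0xA8E0 & 0xFFFF = 0x571F.

571F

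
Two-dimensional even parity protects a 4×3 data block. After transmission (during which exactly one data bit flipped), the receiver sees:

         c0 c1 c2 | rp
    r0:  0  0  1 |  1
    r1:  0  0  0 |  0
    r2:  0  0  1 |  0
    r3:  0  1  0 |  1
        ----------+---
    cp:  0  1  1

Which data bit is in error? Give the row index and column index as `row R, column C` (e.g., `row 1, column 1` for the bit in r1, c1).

row 2, column 2

Recompute each row's even parity and compare to rp:
  r0: data parity 1, sent rp 1 → ok
  r1: data parity 0, sent rp 0 → ok
  r2: data parity 1, sent rp 0 → mismatch
  r3: data parity 1, sent rp 1 → ok
Recompute each column's even parity and compare to cp:
  c0: data parity 0, sent cp 0 → ok
  c1: data parity 1, sent cp 1 → ok
  c2: data parity 0, sent cp 1 → mismatch
Exactly one row (r2) and one column (c2) fail → the flipped bit is at their intersection.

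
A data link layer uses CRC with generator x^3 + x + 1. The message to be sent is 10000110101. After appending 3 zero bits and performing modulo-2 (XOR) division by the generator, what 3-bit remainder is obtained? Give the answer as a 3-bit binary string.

010

Append 3 zeros: 10000110101000. Divide by 1011 (XOR where the leading bit is 1):
  pos 0: 1000 XOR 1011 = 0011
  pos 2: 1101 XOR 1011 = 0110
  pos 3: 1101 XOR 1011 = 0110
  pos 4: 1100 XOR 1011 = 0111
  pos 5: 1111 XOR 1011 = 0100
  pos 6: 1000 XOR 1011 = 0011
  pos 8: 1110 XOR 1011 = 0101
  pos 9: 1010 XOR 1011 = 0001
Remainder (last 3 bits) = 010. This is the CRC / FCS.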